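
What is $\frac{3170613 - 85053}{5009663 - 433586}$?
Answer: $\frac{342840}{508453} \approx 0.67428$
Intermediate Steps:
$\frac{3170613 - 85053}{5009663 - 433586} = \frac{3085560}{4576077} = 3085560 \cdot \frac{1}{4576077} = \frac{342840}{508453}$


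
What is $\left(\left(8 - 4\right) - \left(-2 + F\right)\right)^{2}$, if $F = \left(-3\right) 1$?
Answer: $81$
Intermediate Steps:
$F = -3$
$\left(\left(8 - 4\right) - \left(-2 + F\right)\right)^{2} = \left(\left(8 - 4\right) + \left(2 - -3\right)\right)^{2} = \left(\left(8 - 4\right) + \left(2 + 3\right)\right)^{2} = \left(4 + 5\right)^{2} = 9^{2} = 81$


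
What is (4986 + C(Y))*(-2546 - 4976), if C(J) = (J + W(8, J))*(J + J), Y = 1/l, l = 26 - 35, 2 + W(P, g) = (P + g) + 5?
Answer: -3036420784/81 ≈ -3.7487e+7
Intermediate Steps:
W(P, g) = 3 + P + g (W(P, g) = -2 + ((P + g) + 5) = -2 + (5 + P + g) = 3 + P + g)
l = -9
Y = -⅑ (Y = 1/(-9) = -⅑ ≈ -0.11111)
C(J) = 2*J*(11 + 2*J) (C(J) = (J + (3 + 8 + J))*(J + J) = (J + (11 + J))*(2*J) = (11 + 2*J)*(2*J) = 2*J*(11 + 2*J))
(4986 + C(Y))*(-2546 - 4976) = (4986 + 2*(-⅑)*(11 + 2*(-⅑)))*(-2546 - 4976) = (4986 + 2*(-⅑)*(11 - 2/9))*(-7522) = (4986 + 2*(-⅑)*(97/9))*(-7522) = (4986 - 194/81)*(-7522) = (403672/81)*(-7522) = -3036420784/81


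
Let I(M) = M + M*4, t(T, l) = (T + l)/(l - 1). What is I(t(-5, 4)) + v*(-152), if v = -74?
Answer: 33739/3 ≈ 11246.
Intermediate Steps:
t(T, l) = (T + l)/(-1 + l)
I(M) = 5*M (I(M) = M + 4*M = 5*M)
I(t(-5, 4)) + v*(-152) = 5*((-5 + 4)/(-1 + 4)) - 74*(-152) = 5*(-1/3) + 11248 = -5/3 + 11248 = 33739/3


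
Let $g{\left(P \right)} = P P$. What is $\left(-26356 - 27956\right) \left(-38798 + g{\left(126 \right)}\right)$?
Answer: $1244939664$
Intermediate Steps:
$g{\left(P \right)} = P^{2}$
$\left(-26356 - 27956\right) \left(-38798 + g{\left(126 \right)}\right) = \left(-26356 - 27956\right) \left(-38798 + 126^{2}\right) = \left(-26356 - 27956\right) \left(-38798 + 15876\right) = \left(-26356 - 27956\right) \left(-22922\right) = \left(-54312\right) \left(-22922\right) = 1244939664$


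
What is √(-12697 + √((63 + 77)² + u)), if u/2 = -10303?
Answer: √(-12697 + I*√1006) ≈ 0.1407 + 112.68*I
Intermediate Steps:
u = -20606 (u = 2*(-10303) = -20606)
√(-12697 + √((63 + 77)² + u)) = √(-12697 + √((63 + 77)² - 20606)) = √(-12697 + √(140² - 20606)) = √(-12697 + √(19600 - 20606)) = √(-12697 + √(-1006)) = √(-12697 + I*√1006)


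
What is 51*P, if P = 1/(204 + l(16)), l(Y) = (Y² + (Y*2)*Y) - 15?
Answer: 17/319 ≈ 0.053292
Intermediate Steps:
l(Y) = -15 + 3*Y² (l(Y) = (Y² + (2*Y)*Y) - 15 = (Y² + 2*Y²) - 15 = 3*Y² - 15 = -15 + 3*Y²)
P = 1/957 (P = 1/(204 + (-15 + 3*16²)) = 1/(204 + (-15 + 3*256)) = 1/(204 + (-15 + 768)) = 1/(204 + 753) = 1/957 ≈ 0.0010449)
51*P = 51*(1/957) = 17/319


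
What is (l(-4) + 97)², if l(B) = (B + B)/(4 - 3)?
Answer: 7921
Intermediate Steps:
l(B) = 2*B (l(B) = (2*B)/1 = (2*B)*1 = 2*B)
(l(-4) + 97)² = (2*(-4) + 97)² = (-8 + 97)² = 89² = 7921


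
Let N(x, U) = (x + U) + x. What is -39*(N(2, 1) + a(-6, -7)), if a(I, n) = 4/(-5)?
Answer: -819/5 ≈ -163.80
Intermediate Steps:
a(I, n) = -⅘ (a(I, n) = 4*(-⅕) = -⅘)
N(x, U) = U + 2*x (N(x, U) = (U + x) + x = U + 2*x)
-39*(N(2, 1) + a(-6, -7)) = -39*((1 + 2*2) - ⅘) = -39*((1 + 4) - ⅘) = -39*(5 - ⅘) = -39*21/5 = -819/5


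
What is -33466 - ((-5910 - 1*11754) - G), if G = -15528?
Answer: -31330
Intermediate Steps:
-33466 - ((-5910 - 1*11754) - G) = -33466 - ((-5910 - 1*11754) - 1*(-15528)) = -33466 - ((-5910 - 11754) + 15528) = -33466 - (-17664 + 15528) = -33466 - 1*(-2136) = -33466 + 2136 = -31330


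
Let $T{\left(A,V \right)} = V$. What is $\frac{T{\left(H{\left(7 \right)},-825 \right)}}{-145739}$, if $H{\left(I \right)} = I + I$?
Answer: $\frac{75}{13249} \approx 0.0056608$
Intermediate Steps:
$H{\left(I \right)} = 2 I$
$\frac{T{\left(H{\left(7 \right)},-825 \right)}}{-145739} = - \frac{825}{-145739} = \left(-825\right) \left(- \frac{1}{145739}\right) = \frac{75}{13249}$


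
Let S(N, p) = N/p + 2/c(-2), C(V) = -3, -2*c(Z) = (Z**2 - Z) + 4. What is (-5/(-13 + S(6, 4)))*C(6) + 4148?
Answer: 493462/119 ≈ 4146.7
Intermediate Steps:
c(Z) = -2 + Z/2 - Z**2/2 (c(Z) = -((Z**2 - Z) + 4)/2 = -(4 + Z**2 - Z)/2 = -2 + Z/2 - Z**2/2)
S(N, p) = -2/5 + N/p (S(N, p) = N/p + 2/(-2 + (1/2)*(-2) - 1/2*(-2)**2) = N/p + 2/(-2 - 1 - 1/2*4) = N/p + 2/(-2 - 1 - 2) = N/p + 2/(-5) = N/p + 2*(-1/5) = N/p - 2/5 = -2/5 + N/p)
(-5/(-13 + S(6, 4)))*C(6) + 4148 = (-5/(-13 + (-2/5 + 6/4)))*(-3) + 4148 = (-5/(-13 + (-2/5 + 6*(1/4))))*(-3) + 4148 = (-5/(-13 + (-2/5 + 3/2)))*(-3) + 4148 = (-5/(-13 + 11/10))*(-3) + 4148 = (-5/(-119/10))*(-3) + 4148 = -10/119*(-5)*(-3) + 4148 = (50/119)*(-3) + 4148 = -150/119 + 4148 = 493462/119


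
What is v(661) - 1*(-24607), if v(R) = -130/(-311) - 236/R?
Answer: 5058498131/205571 ≈ 24607.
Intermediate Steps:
v(R) = 130/311 - 236/R (v(R) = -130*(-1/311) - 236/R = 130/311 - 236/R)
v(661) - 1*(-24607) = (130/311 - 236/661) - 1*(-24607) = (130/311 - 236*1/661) + 24607 = (130/311 - 236/661) + 24607 = 12534/205571 + 24607 = 5058498131/205571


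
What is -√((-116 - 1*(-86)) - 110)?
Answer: -2*I*√35 ≈ -11.832*I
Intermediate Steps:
-√((-116 - 1*(-86)) - 110) = -√((-116 + 86) - 110) = -√(-30 - 110) = -√(-140) = -2*I*√35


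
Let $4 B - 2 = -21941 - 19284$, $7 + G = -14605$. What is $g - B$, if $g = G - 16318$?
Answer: $- \frac{82497}{4} \approx -20624.0$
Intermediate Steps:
$G = -14612$ ($G = -7 - 14605 = -14612$)
$B = - \frac{41223}{4}$ ($B = \frac{1}{2} + \frac{-21941 - 19284}{4} = \frac{1}{2} + \frac{1}{4} \left(-41225\right) = \frac{1}{2} - \frac{41225}{4} = - \frac{41223}{4} \approx -10306.0$)
$g = -30930$ ($g = -14612 - 16318 = -30930$)
$g - B = -30930 - - \frac{41223}{4} = -30930 + \frac{41223}{4} = - \frac{82497}{4}$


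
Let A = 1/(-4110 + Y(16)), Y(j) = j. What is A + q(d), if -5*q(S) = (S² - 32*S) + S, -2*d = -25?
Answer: 378693/8188 ≈ 46.250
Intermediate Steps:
d = 25/2 (d = -½*(-25) = 25/2 ≈ 12.500)
q(S) = -S²/5 + 31*S/5 (q(S) = -((S² - 32*S) + S)/5 = -(S² - 31*S)/5 = -S²/5 + 31*S/5)
A = -1/4094 (A = 1/(-4110 + 16) = 1/(-4094) = -1/4094 ≈ -0.00024426)
A + q(d) = -1/4094 + (⅕)*(25/2)*(31 - 1*25/2) = -1/4094 + (⅕)*(25/2)*(31 - 25/2) = -1/4094 + (⅕)*(25/2)*(37/2) = -1/4094 + 185/4 = 378693/8188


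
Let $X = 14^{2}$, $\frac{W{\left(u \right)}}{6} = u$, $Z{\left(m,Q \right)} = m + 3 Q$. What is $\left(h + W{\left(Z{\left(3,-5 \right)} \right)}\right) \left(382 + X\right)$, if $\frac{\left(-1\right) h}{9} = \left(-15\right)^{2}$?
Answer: $-1212066$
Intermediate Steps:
$W{\left(u \right)} = 6 u$
$X = 196$
$h = -2025$ ($h = - 9 \left(-15\right)^{2} = \left(-9\right) 225 = -2025$)
$\left(h + W{\left(Z{\left(3,-5 \right)} \right)}\right) \left(382 + X\right) = \left(-2025 + 6 \left(3 + 3 \left(-5\right)\right)\right) \left(382 + 196\right) = \left(-2025 + 6 \left(3 - 15\right)\right) 578 = \left(-2025 + 6 \left(-12\right)\right) 578 = \left(-2025 - 72\right) 578 = \left(-2097\right) 578 = -1212066$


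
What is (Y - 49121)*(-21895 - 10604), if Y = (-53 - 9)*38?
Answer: 1672951023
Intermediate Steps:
Y = -2356 (Y = -62*38 = -2356)
(Y - 49121)*(-21895 - 10604) = (-2356 - 49121)*(-21895 - 10604) = -51477*(-32499) = 1672951023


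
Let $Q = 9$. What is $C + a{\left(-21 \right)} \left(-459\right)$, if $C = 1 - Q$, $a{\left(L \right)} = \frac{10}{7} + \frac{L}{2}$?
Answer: $\frac{58181}{14} \approx 4155.8$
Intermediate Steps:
$a{\left(L \right)} = \frac{10}{7} + \frac{L}{2}$ ($a{\left(L \right)} = 10 \cdot \frac{1}{7} + L \frac{1}{2} = \frac{10}{7} + \frac{L}{2}$)
$C = -8$ ($C = 1 - 9 = -8$)
$C + a{\left(-21 \right)} \left(-459\right) = -8 + \left(\frac{10}{7} + \frac{1}{2} \left(-21\right)\right) \left(-459\right) = -8 + \left(\frac{10}{7} - \frac{21}{2}\right) \left(-459\right) = -8 - - \frac{58293}{14} = -8 + \frac{58293}{14} = \frac{58181}{14}$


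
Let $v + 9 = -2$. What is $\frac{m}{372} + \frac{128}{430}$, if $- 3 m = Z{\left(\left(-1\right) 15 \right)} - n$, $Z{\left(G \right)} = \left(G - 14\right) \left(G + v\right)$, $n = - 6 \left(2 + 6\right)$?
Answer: $- \frac{50503}{119970} \approx -0.42096$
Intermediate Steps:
$v = -11$ ($v = -9 - 2 = -11$)
$n = -48$ ($n = \left(-6\right) 8 = -48$)
$Z{\left(G \right)} = \left(-14 + G\right) \left(-11 + G\right)$ ($Z{\left(G \right)} = \left(G - 14\right) \left(G - 11\right) = \left(-14 + G\right) \left(-11 + G\right)$)
$m = - \frac{802}{3}$ ($m = - \frac{\left(154 + \left(\left(-1\right) 15\right)^{2} - 25 \left(\left(-1\right) 15\right)\right) - -48}{3} = - \frac{\left(154 + \left(-15\right)^{2} - -375\right) + 48}{3} = - \frac{\left(154 + 225 + 375\right) + 48}{3} = - \frac{754 + 48}{3} = \left(- \frac{1}{3}\right) 802 = - \frac{802}{3} \approx -267.33$)
$\frac{m}{372} + \frac{128}{430} = - \frac{802}{3 \cdot 372} + \frac{128}{430} = \left(- \frac{802}{3}\right) \frac{1}{372} + 128 \cdot \frac{1}{430} = - \frac{401}{558} + \frac{64}{215} = - \frac{50503}{119970}$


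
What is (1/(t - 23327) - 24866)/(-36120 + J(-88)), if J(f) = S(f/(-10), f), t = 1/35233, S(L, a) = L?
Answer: 20436872839773/29679079917128 ≈ 0.68859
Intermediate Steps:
t = 1/35233 ≈ 2.8382e-5
J(f) = -f/10 (J(f) = f/(-10) = f*(-⅒) = -f/10)
(1/(t - 23327) - 24866)/(-36120 + J(-88)) = (1/(1/35233 - 23327) - 24866)/(-36120 - ⅒*(-88)) = (1/(-821880190/35233) - 24866)/(-36120 + 44/5) = (-35233/821880190 - 24866)/(-180556/5) = -20436872839773/821880190*(-5/180556) = 20436872839773/29679079917128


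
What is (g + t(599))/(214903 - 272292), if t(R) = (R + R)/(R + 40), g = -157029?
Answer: 100340333/36671571 ≈ 2.7362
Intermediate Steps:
t(R) = 2*R/(40 + R) (t(R) = (2*R)/(40 + R) = 2*R/(40 + R))
(g + t(599))/(214903 - 272292) = (-157029 + 2*599/(40 + 599))/(214903 - 272292) = (-157029 + 2*599/639)/(-57389) = (-157029 + 2*599*(1/639))*(-1/57389) = (-157029 + 1198/639)*(-1/57389) = -100340333/639*(-1/57389) = 100340333/36671571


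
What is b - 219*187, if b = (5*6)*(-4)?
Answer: -41073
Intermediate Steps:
b = -120 (b = 30*(-4) = -120)
b - 219*187 = -120 - 219*187 = -120 - 40953 = -41073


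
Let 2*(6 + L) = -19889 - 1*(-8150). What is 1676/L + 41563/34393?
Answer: 373121477/404152143 ≈ 0.92322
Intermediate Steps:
L = -11751/2 (L = -6 + (-19889 - 1*(-8150))/2 = -6 + (-19889 + 8150)/2 = -6 + (½)*(-11739) = -6 - 11739/2 = -11751/2 ≈ -5875.5)
1676/L + 41563/34393 = 1676/(-11751/2) + 41563/34393 = 1676*(-2/11751) + 41563*(1/34393) = -3352/11751 + 41563/34393 = 373121477/404152143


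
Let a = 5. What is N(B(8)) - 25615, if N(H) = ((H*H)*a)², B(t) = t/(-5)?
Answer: -636279/25 ≈ -25451.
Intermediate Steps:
B(t) = -t/5 (B(t) = t*(-⅕) = -t/5)
N(H) = 25*H⁴ (N(H) = ((H*H)*5)² = (H²*5)² = (5*H²)² = 25*H⁴)
N(B(8)) - 25615 = 25*(-⅕*8)⁴ - 25615 = 25*(-8/5)⁴ - 25615 = 25*(4096/625) - 25615 = 4096/25 - 25615 = -636279/25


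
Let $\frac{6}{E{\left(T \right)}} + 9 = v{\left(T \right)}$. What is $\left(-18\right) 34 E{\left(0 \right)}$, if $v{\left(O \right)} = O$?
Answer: $408$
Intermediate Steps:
$E{\left(T \right)} = \frac{6}{-9 + T}$
$\left(-18\right) 34 E{\left(0 \right)} = \left(-18\right) 34 \frac{6}{-9 + 0} = - 612 \frac{6}{-9} = - 612 \cdot 6 \left(- \frac{1}{9}\right) = \left(-612\right) \left(- \frac{2}{3}\right) = 408$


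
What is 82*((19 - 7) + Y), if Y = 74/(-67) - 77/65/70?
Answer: 19424283/21775 ≈ 892.04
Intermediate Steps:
Y = -48837/43550 (Y = 74*(-1/67) - 77*1/65*(1/70) = -74/67 - 77/65*1/70 = -74/67 - 11/650 = -48837/43550 ≈ -1.1214)
82*((19 - 7) + Y) = 82*((19 - 7) - 48837/43550) = 82*(12 - 48837/43550) = 82*(473763/43550) = 19424283/21775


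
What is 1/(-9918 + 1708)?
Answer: -1/8210 ≈ -0.00012180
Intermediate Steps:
1/(-9918 + 1708) = 1/(-8210) = -1/8210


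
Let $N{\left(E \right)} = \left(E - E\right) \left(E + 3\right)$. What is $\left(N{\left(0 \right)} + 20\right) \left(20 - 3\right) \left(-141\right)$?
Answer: $-47940$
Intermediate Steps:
$N{\left(E \right)} = 0$ ($N{\left(E \right)} = 0 \left(3 + E\right) = 0$)
$\left(N{\left(0 \right)} + 20\right) \left(20 - 3\right) \left(-141\right) = \left(0 + 20\right) \left(20 - 3\right) \left(-141\right) = 20 \cdot 17 \left(-141\right) = 340 \left(-141\right) = -47940$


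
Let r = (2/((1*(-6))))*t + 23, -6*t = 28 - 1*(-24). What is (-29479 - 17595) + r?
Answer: -423433/9 ≈ -47048.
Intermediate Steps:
t = -26/3 (t = -(28 - 1*(-24))/6 = -(28 + 24)/6 = -⅙*52 = -26/3 ≈ -8.6667)
r = 233/9 (r = (2/((1*(-6))))*(-26/3) + 23 = (2/(-6))*(-26/3) + 23 = (2*(-⅙))*(-26/3) + 23 = -⅓*(-26/3) + 23 = 26/9 + 23 = 233/9 ≈ 25.889)
(-29479 - 17595) + r = (-29479 - 17595) + 233/9 = -47074 + 233/9 = -423433/9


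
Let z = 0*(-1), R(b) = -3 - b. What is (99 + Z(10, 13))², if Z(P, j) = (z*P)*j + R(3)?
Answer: 8649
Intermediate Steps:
z = 0
Z(P, j) = -6 (Z(P, j) = (0*P)*j + (-3 - 1*3) = 0*j + (-3 - 3) = 0 - 6 = -6)
(99 + Z(10, 13))² = (99 - 6)² = 93² = 8649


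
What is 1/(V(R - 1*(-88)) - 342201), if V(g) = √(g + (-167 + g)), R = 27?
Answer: -114067/39033841446 - √7/39033841446 ≈ -2.9223e-6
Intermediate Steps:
V(g) = √(-167 + 2*g)
1/(V(R - 1*(-88)) - 342201) = 1/(√(-167 + 2*(27 - 1*(-88))) - 342201) = 1/(√(-167 + 2*(27 + 88)) - 342201) = 1/(√(-167 + 2*115) - 342201) = 1/(√(-167 + 230) - 342201) = 1/(√63 - 342201) = 1/(3*√7 - 342201) = 1/(-342201 + 3*√7)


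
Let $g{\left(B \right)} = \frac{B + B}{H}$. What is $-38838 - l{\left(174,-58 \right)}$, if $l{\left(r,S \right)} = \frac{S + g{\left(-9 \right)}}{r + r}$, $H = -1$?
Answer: $- \frac{3378896}{87} \approx -38838.0$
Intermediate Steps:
$g{\left(B \right)} = - 2 B$ ($g{\left(B \right)} = \frac{B + B}{-1} = 2 B \left(-1\right) = - 2 B$)
$l{\left(r,S \right)} = \frac{18 + S}{2 r}$ ($l{\left(r,S \right)} = \frac{S - -18}{r + r} = \frac{S + 18}{2 r} = \left(18 + S\right) \frac{1}{2 r} = \frac{18 + S}{2 r}$)
$-38838 - l{\left(174,-58 \right)} = -38838 - \frac{18 - 58}{2 \cdot 174} = -38838 - \frac{1}{2} \cdot \frac{1}{174} \left(-40\right) = -38838 - - \frac{10}{87} = -38838 + \frac{10}{87} = - \frac{3378896}{87}$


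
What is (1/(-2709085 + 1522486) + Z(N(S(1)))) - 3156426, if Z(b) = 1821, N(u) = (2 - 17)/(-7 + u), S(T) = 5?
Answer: -3743251138396/1186599 ≈ -3.1546e+6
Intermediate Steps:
N(u) = -15/(-7 + u)
(1/(-2709085 + 1522486) + Z(N(S(1)))) - 3156426 = (1/(-2709085 + 1522486) + 1821) - 3156426 = (1/(-1186599) + 1821) - 3156426 = (-1/1186599 + 1821) - 3156426 = 2160796778/1186599 - 3156426 = -3743251138396/1186599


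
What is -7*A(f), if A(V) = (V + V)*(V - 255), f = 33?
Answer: 102564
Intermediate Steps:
A(V) = 2*V*(-255 + V) (A(V) = (2*V)*(-255 + V) = 2*V*(-255 + V))
-7*A(f) = -14*33*(-255 + 33) = -14*33*(-222) = -7*(-14652) = 102564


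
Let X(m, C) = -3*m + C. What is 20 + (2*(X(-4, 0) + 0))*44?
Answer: 1076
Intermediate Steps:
X(m, C) = C - 3*m
20 + (2*(X(-4, 0) + 0))*44 = 20 + (2*((0 - 3*(-4)) + 0))*44 = 20 + (2*((0 + 12) + 0))*44 = 20 + (2*(12 + 0))*44 = 20 + (2*12)*44 = 20 + 24*44 = 20 + 1056 = 1076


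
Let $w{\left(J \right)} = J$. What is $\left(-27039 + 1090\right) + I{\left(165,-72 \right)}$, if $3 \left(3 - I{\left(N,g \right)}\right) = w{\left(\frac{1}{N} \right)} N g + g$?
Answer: $-25898$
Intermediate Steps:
$I{\left(N,g \right)} = 3 - \frac{2 g}{3}$ ($I{\left(N,g \right)} = 3 - \frac{\frac{N}{N} g + g}{3} = 3 - \frac{1 g + g}{3} = 3 - \frac{g + g}{3} = 3 - \frac{2 g}{3}$)
$\left(-27039 + 1090\right) + I{\left(165,-72 \right)} = \left(-27039 + 1090\right) + \left(3 - -48\right) = -25949 + \left(3 + 48\right) = -25949 + 51 = -25898$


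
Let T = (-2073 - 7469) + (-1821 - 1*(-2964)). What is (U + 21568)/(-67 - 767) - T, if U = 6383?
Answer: 2325605/278 ≈ 8365.5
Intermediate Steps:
T = -8399 (T = -9542 + (-1821 + 2964) = -9542 + 1143 = -8399)
(U + 21568)/(-67 - 767) - T = (6383 + 21568)/(-67 - 767) - 1*(-8399) = 27951/(-834) + 8399 = 27951*(-1/834) + 8399 = -9317/278 + 8399 = 2325605/278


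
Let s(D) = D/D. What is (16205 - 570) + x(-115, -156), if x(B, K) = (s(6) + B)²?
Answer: 28631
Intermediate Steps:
s(D) = 1
x(B, K) = (1 + B)²
(16205 - 570) + x(-115, -156) = (16205 - 570) + (1 - 115)² = 15635 + (-114)² = 15635 + 12996 = 28631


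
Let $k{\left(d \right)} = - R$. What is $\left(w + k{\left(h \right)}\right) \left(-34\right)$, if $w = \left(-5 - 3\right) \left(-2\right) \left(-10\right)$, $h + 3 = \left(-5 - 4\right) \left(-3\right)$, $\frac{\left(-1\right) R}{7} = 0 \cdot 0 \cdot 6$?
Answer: $5440$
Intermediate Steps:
$R = 0$ ($R = - 7 \cdot 0 \cdot 0 \cdot 6 = - 7 \cdot 0 \cdot 6 = \left(-7\right) 0 = 0$)
$h = 24$ ($h = -3 + \left(-5 - 4\right) \left(-3\right) = -3 - -27 = -3 + 27 = 24$)
$k{\left(d \right)} = 0$ ($k{\left(d \right)} = \left(-1\right) 0 = 0$)
$w = -160$ ($w = \left(-8\right) \left(-2\right) \left(-10\right) = 16 \left(-10\right) = -160$)
$\left(w + k{\left(h \right)}\right) \left(-34\right) = \left(-160 + 0\right) \left(-34\right) = \left(-160\right) \left(-34\right) = 5440$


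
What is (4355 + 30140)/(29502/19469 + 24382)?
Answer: 134316631/94944532 ≈ 1.4147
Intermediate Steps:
(4355 + 30140)/(29502/19469 + 24382) = 34495/(29502*(1/19469) + 24382) = 34495/(29502/19469 + 24382) = 34495/(474722660/19469) = 34495*(19469/474722660) = 134316631/94944532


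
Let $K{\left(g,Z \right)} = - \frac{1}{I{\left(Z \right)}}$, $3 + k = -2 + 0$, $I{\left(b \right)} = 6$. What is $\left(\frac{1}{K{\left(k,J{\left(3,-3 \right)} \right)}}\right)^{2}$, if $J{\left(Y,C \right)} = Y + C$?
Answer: $36$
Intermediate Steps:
$J{\left(Y,C \right)} = C + Y$
$k = -5$ ($k = -3 + \left(-2 + 0\right) = -3 - 2 = -5$)
$K{\left(g,Z \right)} = - \frac{1}{6}$
$\left(\frac{1}{K{\left(k,J{\left(3,-3 \right)} \right)}}\right)^{2} = \left(\frac{1}{- \frac{1}{6}}\right)^{2} = \left(-6\right)^{2} = 36$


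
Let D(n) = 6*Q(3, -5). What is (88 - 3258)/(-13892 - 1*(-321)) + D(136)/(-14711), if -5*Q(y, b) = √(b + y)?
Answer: 3170/13571 + 6*I*√2/73555 ≈ 0.23359 + 0.00011536*I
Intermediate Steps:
Q(y, b) = -√(b + y)/5
D(n) = -6*I*√2/5 (D(n) = 6*(-√(-5 + 3)/5) = 6*(-I*√2/5) = -6*I*√2/5)
(88 - 3258)/(-13892 - 1*(-321)) + D(136)/(-14711) = (88 - 3258)/(-13892 - 1*(-321)) - 6*I*√2/5/(-14711) = -3170/(-13892 + 321) - 6*I*√2/5*(-1/14711) = -3170/(-13571) + 6*I*√2/73555 = -3170*(-1/13571) + 6*I*√2/73555 = 3170/13571 + 6*I*√2/73555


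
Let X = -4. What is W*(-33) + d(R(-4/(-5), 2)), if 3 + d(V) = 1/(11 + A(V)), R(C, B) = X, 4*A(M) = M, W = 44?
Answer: -14549/10 ≈ -1454.9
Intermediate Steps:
A(M) = M/4
R(C, B) = -4
d(V) = -3 + 1/(11 + V/4)
W*(-33) + d(R(-4/(-5), 2)) = 44*(-33) + (-128 - 3*(-4))/(44 - 4) = -1452 + (-128 + 12)/40 = -1452 + (1/40)*(-116) = -1452 - 29/10 = -14549/10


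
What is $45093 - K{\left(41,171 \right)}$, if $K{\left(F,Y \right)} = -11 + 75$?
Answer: $45029$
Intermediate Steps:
$K{\left(F,Y \right)} = 64$
$45093 - K{\left(41,171 \right)} = 45093 - 64 = 45029$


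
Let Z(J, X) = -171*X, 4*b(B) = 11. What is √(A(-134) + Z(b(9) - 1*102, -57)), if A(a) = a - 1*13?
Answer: 40*√6 ≈ 97.980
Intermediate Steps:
A(a) = -13 + a (A(a) = a - 13 = -13 + a)
b(B) = 11/4 (b(B) = (¼)*11 = 11/4)
√(A(-134) + Z(b(9) - 1*102, -57)) = √((-13 - 134) - 171*(-57)) = √(-147 + 9747) = √9600 = 40*√6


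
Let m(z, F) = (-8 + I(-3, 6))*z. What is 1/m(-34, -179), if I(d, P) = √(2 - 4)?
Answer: 2/561 + I*√2/2244 ≈ 0.0035651 + 0.00063022*I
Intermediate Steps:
I(d, P) = I*√2 (I(d, P) = √(-2) = I*√2)
m(z, F) = z*(-8 + I*√2) (m(z, F) = (-8 + I*√2)*z = z*(-8 + I*√2))
1/m(-34, -179) = 1/(-34*(-8 + I*√2)) = 1/(272 - 34*I*√2)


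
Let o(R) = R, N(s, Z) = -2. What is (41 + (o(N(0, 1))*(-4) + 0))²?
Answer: 2401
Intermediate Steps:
(41 + (o(N(0, 1))*(-4) + 0))² = (41 + (-2*(-4) + 0))² = (41 + (8 + 0))² = (41 + 8)² = 49² = 2401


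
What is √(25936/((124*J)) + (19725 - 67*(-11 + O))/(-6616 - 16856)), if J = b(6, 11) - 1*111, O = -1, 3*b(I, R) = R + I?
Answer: I*√7292696606251/1596748 ≈ 1.6912*I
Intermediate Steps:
b(I, R) = I/3 + R/3 (b(I, R) = (R + I)/3 = (I + R)/3 = I/3 + R/3)
J = -316/3 (J = ((⅓)*6 + (⅓)*11) - 1*111 = (2 + 11/3) - 111 = 17/3 - 111 = -316/3 ≈ -105.33)
√(25936/((124*J)) + (19725 - 67*(-11 + O))/(-6616 - 16856)) = √(25936/((124*(-316/3))) + (19725 - 67*(-11 - 1))/(-6616 - 16856)) = √(25936/(-39184/3) + (19725 - 67*(-12))/(-23472)) = √(25936*(-3/39184) + (19725 + 804)*(-1/23472)) = √(-4863/2449 + 20529*(-1/23472)) = √(-4863/2449 - 2281/2608) = √(-18268873/6386992) = I*√7292696606251/1596748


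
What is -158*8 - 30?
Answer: -1294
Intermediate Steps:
-158*8 - 30 = -1264 - 30 = -1294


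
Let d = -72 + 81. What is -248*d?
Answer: -2232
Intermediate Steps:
d = 9
-248*d = -248*9 = -2232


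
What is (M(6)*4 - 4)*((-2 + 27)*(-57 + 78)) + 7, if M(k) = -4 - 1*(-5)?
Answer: 7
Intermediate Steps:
M(k) = 1 (M(k) = -4 + 5 = 1)
(M(6)*4 - 4)*((-2 + 27)*(-57 + 78)) + 7 = (1*4 - 4)*((-2 + 27)*(-57 + 78)) + 7 = (4 - 4)*(25*21) + 7 = 0*525 + 7 = 0 + 7 = 7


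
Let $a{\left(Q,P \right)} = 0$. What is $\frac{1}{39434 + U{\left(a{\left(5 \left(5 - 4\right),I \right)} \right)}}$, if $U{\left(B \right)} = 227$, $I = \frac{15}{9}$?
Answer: $\frac{1}{39661} \approx 2.5214 \cdot 10^{-5}$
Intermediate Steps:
$I = \frac{5}{3}$ ($I = 15 \cdot \frac{1}{9} = \frac{5}{3} \approx 1.6667$)
$\frac{1}{39434 + U{\left(a{\left(5 \left(5 - 4\right),I \right)} \right)}} = \frac{1}{39434 + 227} = \frac{1}{39661}$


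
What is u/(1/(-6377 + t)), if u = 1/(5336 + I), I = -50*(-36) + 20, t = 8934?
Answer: 2557/7156 ≈ 0.35732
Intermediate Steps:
I = 1820 (I = 1800 + 20 = 1820)
u = 1/7156 (u = 1/(5336 + 1820) = 1/7156 ≈ 0.00013974)
u/(1/(-6377 + t)) = 1/(7156*(1/(-6377 + 8934))) = 1/(7156*(1/2557)) = (1/7156)*2557 = 2557/7156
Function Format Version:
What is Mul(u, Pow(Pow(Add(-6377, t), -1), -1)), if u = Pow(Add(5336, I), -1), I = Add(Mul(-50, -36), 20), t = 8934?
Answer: Rational(2557, 7156) ≈ 0.35732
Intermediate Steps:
I = 1820 (I = Add(1800, 20) = 1820)
u = Rational(1, 7156) (u = Pow(Add(5336, 1820), -1) = Pow(7156, -1) = Rational(1, 7156) ≈ 0.00013974)
Mul(u, Pow(Pow(Add(-6377, t), -1), -1)) = Mul(Rational(1, 7156), Pow(Pow(Add(-6377, 8934), -1), -1)) = Mul(Rational(1, 7156), Pow(Pow(2557, -1), -1)) = Mul(Rational(1, 7156), Pow(Rational(1, 2557), -1)) = Mul(Rational(1, 7156), 2557) = Rational(2557, 7156)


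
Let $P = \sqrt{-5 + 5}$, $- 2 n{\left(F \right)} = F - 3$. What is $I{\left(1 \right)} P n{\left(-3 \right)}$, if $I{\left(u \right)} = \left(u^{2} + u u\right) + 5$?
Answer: $0$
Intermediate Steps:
$n{\left(F \right)} = \frac{3}{2} - \frac{F}{2}$ ($n{\left(F \right)} = - \frac{F - 3}{2} = - \frac{-3 + F}{2} = \frac{3}{2} - \frac{F}{2}$)
$I{\left(u \right)} = 5 + 2 u^{2}$ ($I{\left(u \right)} = \left(u^{2} + u^{2}\right) + 5 = 2 u^{2} + 5 = 5 + 2 u^{2}$)
$P = 0$ ($P = \sqrt{0} = 0$)
$I{\left(1 \right)} P n{\left(-3 \right)} = \left(5 + 2 \cdot 1^{2}\right) 0 \left(\frac{3}{2} - - \frac{3}{2}\right) = \left(5 + 2 \cdot 1\right) 0 \left(\frac{3}{2} + \frac{3}{2}\right) = \left(5 + 2\right) 0 \cdot 3 = 7 \cdot 0 \cdot 3 = 0 \cdot 3 = 0$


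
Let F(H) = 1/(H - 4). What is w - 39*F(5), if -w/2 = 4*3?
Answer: -63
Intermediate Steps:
F(H) = 1/(-4 + H)
w = -24 (w = -8*3 = -2*12 = -24)
w - 39*F(5) = -24 - 39/(-4 + 5) = -24 - 39/1 = -24 - 39*1 = -24 - 39 = -63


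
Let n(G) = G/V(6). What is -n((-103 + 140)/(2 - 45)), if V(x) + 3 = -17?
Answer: -37/860 ≈ -0.043023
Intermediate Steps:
V(x) = -20 (V(x) = -3 - 17 = -20)
n(G) = -G/20 (n(G) = G/(-20) = G*(-1/20) = -G/20)
-n((-103 + 140)/(2 - 45)) = -(-1)*(-103 + 140)/(2 - 45)/20 = -(-1)*37/(-43)/20 = -(-1)*37*(-1/43)/20 = -(-1)*(-37)/(20*43) = -1*37/860 = -37/860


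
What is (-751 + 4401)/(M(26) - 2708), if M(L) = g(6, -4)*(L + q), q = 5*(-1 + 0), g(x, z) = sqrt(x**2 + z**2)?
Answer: -2471050/1827583 - 38325*sqrt(13)/1827583 ≈ -1.4277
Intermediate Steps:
q = -5 (q = 5*(-1) = -5)
M(L) = 2*sqrt(13)*(-5 + L) (M(L) = sqrt(6**2 + (-4)**2)*(L - 5) = sqrt(36 + 16)*(-5 + L) = sqrt(52)*(-5 + L) = (2*sqrt(13))*(-5 + L) = 2*sqrt(13)*(-5 + L))
(-751 + 4401)/(M(26) - 2708) = (-751 + 4401)/(2*sqrt(13)*(-5 + 26) - 2708) = 3650/(2*sqrt(13)*21 - 2708) = 3650/(42*sqrt(13) - 2708) = 3650/(-2708 + 42*sqrt(13))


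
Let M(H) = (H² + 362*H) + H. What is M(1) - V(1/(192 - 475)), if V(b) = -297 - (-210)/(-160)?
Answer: 10597/16 ≈ 662.31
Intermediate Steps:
V(b) = -4773/16 (V(b) = -297 - (-210)*(-1)/160 = -297 - 1*21/16 = -297 - 21/16 = -4773/16)
M(H) = H² + 363*H
M(1) - V(1/(192 - 475)) = 1*(363 + 1) - 1*(-4773/16) = 1*364 + 4773/16 = 364 + 4773/16 = 10597/16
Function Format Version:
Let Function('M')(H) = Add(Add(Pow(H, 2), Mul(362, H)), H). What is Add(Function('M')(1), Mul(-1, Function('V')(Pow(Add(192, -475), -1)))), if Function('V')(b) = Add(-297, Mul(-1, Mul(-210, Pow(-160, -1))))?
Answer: Rational(10597, 16) ≈ 662.31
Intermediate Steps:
Function('V')(b) = Rational(-4773, 16) (Function('V')(b) = Add(-297, Mul(-1, Mul(-210, Rational(-1, 160)))) = Add(-297, Mul(-1, Rational(21, 16))) = Add(-297, Rational(-21, 16)) = Rational(-4773, 16))
Function('M')(H) = Add(Pow(H, 2), Mul(363, H))
Add(Function('M')(1), Mul(-1, Function('V')(Pow(Add(192, -475), -1)))) = Add(Mul(1, Add(363, 1)), Mul(-1, Rational(-4773, 16))) = Add(Mul(1, 364), Rational(4773, 16)) = Add(364, Rational(4773, 16)) = Rational(10597, 16)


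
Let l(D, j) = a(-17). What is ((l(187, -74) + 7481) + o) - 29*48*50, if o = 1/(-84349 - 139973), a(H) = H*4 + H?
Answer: -13953725689/224322 ≈ -62204.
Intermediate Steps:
a(H) = 5*H (a(H) = 4*H + H = 5*H)
l(D, j) = -85 (l(D, j) = 5*(-17) = -85)
o = -1/224322 (o = 1/(-224322) = -1/224322 ≈ -4.4579e-6)
((l(187, -74) + 7481) + o) - 29*48*50 = ((-85 + 7481) - 1/224322) - 29*48*50 = (7396 - 1/224322) - 1392*50 = 1659085511/224322 - 1*69600 = 1659085511/224322 - 69600 = -13953725689/224322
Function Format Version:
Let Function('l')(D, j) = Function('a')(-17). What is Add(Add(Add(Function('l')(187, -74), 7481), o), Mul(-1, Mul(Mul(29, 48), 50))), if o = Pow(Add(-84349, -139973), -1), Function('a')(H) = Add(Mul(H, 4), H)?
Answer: Rational(-13953725689, 224322) ≈ -62204.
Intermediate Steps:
Function('a')(H) = Mul(5, H) (Function('a')(H) = Add(Mul(4, H), H) = Mul(5, H))
Function('l')(D, j) = -85 (Function('l')(D, j) = Mul(5, -17) = -85)
o = Rational(-1, 224322) (o = Pow(-224322, -1) = Rational(-1, 224322) ≈ -4.4579e-6)
Add(Add(Add(Function('l')(187, -74), 7481), o), Mul(-1, Mul(Mul(29, 48), 50))) = Add(Add(Add(-85, 7481), Rational(-1, 224322)), Mul(-1, Mul(Mul(29, 48), 50))) = Add(Add(7396, Rational(-1, 224322)), Mul(-1, Mul(1392, 50))) = Add(Rational(1659085511, 224322), Mul(-1, 69600)) = Add(Rational(1659085511, 224322), -69600) = Rational(-13953725689, 224322)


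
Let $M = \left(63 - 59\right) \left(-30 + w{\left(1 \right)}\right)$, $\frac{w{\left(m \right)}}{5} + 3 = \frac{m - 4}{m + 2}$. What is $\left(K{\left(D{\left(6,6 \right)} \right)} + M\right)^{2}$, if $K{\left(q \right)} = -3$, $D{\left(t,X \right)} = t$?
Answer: $41209$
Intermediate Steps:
$w{\left(m \right)} = -15 + \frac{5 \left(-4 + m\right)}{2 + m}$ ($w{\left(m \right)} = -15 + 5 \frac{m - 4}{m + 2} = -15 + 5 \frac{-4 + m}{2 + m} = -15 + \frac{5 \left(-4 + m\right)}{2 + m}$)
$M = -200$ ($M = \left(63 - 59\right) \left(-30 + \frac{10 \left(-5 - 1\right)}{2 + 1}\right) = 4 \left(-30 + \frac{10 \left(-5 - 1\right)}{3}\right) = 4 \left(-30 + 10 \cdot \frac{1}{3} \left(-6\right)\right) = 4 \left(-30 - 20\right) = 4 \left(-50\right) = -200$)
$\left(K{\left(D{\left(6,6 \right)} \right)} + M\right)^{2} = \left(-3 - 200\right)^{2} = \left(-203\right)^{2} = 41209$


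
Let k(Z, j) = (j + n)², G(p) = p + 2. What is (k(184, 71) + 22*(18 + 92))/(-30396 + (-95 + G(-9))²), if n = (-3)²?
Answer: -15/34 ≈ -0.44118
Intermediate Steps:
n = 9
G(p) = 2 + p
k(Z, j) = (9 + j)² (k(Z, j) = (j + 9)² = (9 + j)²)
(k(184, 71) + 22*(18 + 92))/(-30396 + (-95 + G(-9))²) = ((9 + 71)² + 22*(18 + 92))/(-30396 + (-95 + (2 - 9))²) = (80² + 22*110)/(-30396 + (-95 - 7)²) = (6400 + 2420)/(-30396 + (-102)²) = 8820/(-30396 + 10404) = 8820/(-19992) = 8820*(-1/19992) = -15/34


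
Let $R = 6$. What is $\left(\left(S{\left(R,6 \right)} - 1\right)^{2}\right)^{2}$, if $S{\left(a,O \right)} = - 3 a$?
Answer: $130321$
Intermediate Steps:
$\left(\left(S{\left(R,6 \right)} - 1\right)^{2}\right)^{2} = \left(\left(\left(-3\right) 6 - 1\right)^{2}\right)^{2} = \left(\left(-18 - 1\right)^{2}\right)^{2} = \left(\left(-19\right)^{2}\right)^{2} = 361^{2} = 130321$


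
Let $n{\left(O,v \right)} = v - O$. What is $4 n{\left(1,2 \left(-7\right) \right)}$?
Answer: $-60$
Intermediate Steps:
$4 n{\left(1,2 \left(-7\right) \right)} = 4 \left(2 \left(-7\right) - 1\right) = 4 \left(-14 - 1\right) = 4 \left(-15\right) = -60$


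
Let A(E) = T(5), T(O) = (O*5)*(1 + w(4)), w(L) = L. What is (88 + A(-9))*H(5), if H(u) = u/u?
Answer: 213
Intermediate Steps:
T(O) = 25*O (T(O) = (O*5)*(1 + 4) = (5*O)*5 = 25*O)
A(E) = 125 (A(E) = 25*5 = 125)
H(u) = 1
(88 + A(-9))*H(5) = (88 + 125)*1 = 213*1 = 213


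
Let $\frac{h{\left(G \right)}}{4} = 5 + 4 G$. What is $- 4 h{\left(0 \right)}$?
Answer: $-80$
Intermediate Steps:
$h{\left(G \right)} = 20 + 16 G$ ($h{\left(G \right)} = 4 \left(5 + 4 G\right) = 20 + 16 G$)
$- 4 h{\left(0 \right)} = - 4 \left(20 + 16 \cdot 0\right) = - 4 \left(20 + 0\right) = \left(-4\right) 20 = -80$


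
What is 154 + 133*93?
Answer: 12523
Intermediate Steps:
154 + 133*93 = 154 + 12369 = 12523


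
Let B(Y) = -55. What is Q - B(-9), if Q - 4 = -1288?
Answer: -1229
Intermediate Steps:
Q = -1284 (Q = 4 - 1288 = -1284)
Q - B(-9) = -1284 - 1*(-55) = -1284 + 55 = -1229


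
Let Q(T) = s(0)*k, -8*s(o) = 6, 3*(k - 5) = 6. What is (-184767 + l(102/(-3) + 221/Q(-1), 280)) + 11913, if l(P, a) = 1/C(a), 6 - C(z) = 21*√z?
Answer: -3556298197/20574 - 7*√70/20574 ≈ -1.7285e+5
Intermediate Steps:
k = 7 (k = 5 + (⅓)*6 = 5 + 2 = 7)
C(z) = 6 - 21*√z
s(o) = -¾ (s(o) = -⅛*6 = -¾)
Q(T) = -21/4 (Q(T) = -¾*7 = -21/4)
l(P, a) = 1/(6 - 21*√a)
(-184767 + l(102/(-3) + 221/Q(-1), 280)) + 11913 = (-184767 - 1/(-6 + 21*√280)) + 11913 = (-184767 - 1/(-6 + 21*(2*√70))) + 11913 = (-184767 - 1/(-6 + 42*√70)) + 11913 = -172854 - 1/(-6 + 42*√70)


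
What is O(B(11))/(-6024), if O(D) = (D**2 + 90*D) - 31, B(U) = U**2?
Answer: -2125/502 ≈ -4.2331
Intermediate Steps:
O(D) = -31 + D**2 + 90*D
O(B(11))/(-6024) = (-31 + (11**2)**2 + 90*11**2)/(-6024) = (-31 + 121**2 + 90*121)*(-1/6024) = (-31 + 14641 + 10890)*(-1/6024) = 25500*(-1/6024) = -2125/502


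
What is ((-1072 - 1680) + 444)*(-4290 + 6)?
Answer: 9887472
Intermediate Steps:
((-1072 - 1680) + 444)*(-4290 + 6) = (-2752 + 444)*(-4284) = -2308*(-4284) = 9887472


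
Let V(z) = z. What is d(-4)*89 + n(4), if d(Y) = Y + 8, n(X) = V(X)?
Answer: 360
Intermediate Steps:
n(X) = X
d(Y) = 8 + Y
d(-4)*89 + n(4) = (8 - 4)*89 + 4 = 4*89 + 4 = 356 + 4 = 360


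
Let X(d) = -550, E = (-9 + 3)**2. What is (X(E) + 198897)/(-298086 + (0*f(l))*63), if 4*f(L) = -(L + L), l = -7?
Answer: -198347/298086 ≈ -0.66540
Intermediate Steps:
E = 36 (E = (-6)**2 = 36)
f(L) = -L/2 (f(L) = (-(L + L))/4 = (-2*L)/4 = -L/2)
(X(E) + 198897)/(-298086 + (0*f(l))*63) = (-550 + 198897)/(-298086 + (0*(-1/2*(-7)))*63) = 198347/(-298086 + (0*(7/2))*63) = 198347/(-298086 + 0*63) = 198347/(-298086 + 0) = 198347/(-298086) = 198347*(-1/298086) = -198347/298086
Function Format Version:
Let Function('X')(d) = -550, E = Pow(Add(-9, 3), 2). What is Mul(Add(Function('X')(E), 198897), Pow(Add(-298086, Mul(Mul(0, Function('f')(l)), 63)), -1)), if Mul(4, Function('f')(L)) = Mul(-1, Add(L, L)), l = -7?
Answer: Rational(-198347, 298086) ≈ -0.66540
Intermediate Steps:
E = 36 (E = Pow(-6, 2) = 36)
Function('f')(L) = Mul(Rational(-1, 2), L) (Function('f')(L) = Mul(Rational(1, 4), Mul(-1, Add(L, L))) = Mul(Rational(1, 4), Mul(-1, Mul(2, L))) = Mul(Rational(1, 4), Mul(-2, L)) = Mul(Rational(-1, 2), L))
Mul(Add(Function('X')(E), 198897), Pow(Add(-298086, Mul(Mul(0, Function('f')(l)), 63)), -1)) = Mul(Add(-550, 198897), Pow(Add(-298086, Mul(Mul(0, Mul(Rational(-1, 2), -7)), 63)), -1)) = Mul(198347, Pow(Add(-298086, Mul(Mul(0, Rational(7, 2)), 63)), -1)) = Mul(198347, Pow(Add(-298086, Mul(0, 63)), -1)) = Mul(198347, Pow(Add(-298086, 0), -1)) = Mul(198347, Pow(-298086, -1)) = Mul(198347, Rational(-1, 298086)) = Rational(-198347, 298086)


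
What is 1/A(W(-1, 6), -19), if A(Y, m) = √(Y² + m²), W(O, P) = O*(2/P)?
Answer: 3*√130/650 ≈ 0.052624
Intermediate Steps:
W(O, P) = 2*O/P
1/A(W(-1, 6), -19) = 1/(√((2*(-1)/6)² + (-19)²)) = 1/(√((2*(-1)*(⅙))² + 361)) = 1/(√((-⅓)² + 361)) = 1/(√(⅑ + 361)) = 1/(√(3250/9)) = 1/(5*√130/3) = 3*√130/650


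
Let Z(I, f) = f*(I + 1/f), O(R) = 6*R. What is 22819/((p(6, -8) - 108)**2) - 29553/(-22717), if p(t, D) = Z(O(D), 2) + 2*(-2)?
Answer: 1784695720/973400733 ≈ 1.8335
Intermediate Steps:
p(t, D) = -3 + 12*D (p(t, D) = (1 + (6*D)*2) + 2*(-2) = (1 + 12*D) - 4 = -3 + 12*D)
22819/((p(6, -8) - 108)**2) - 29553/(-22717) = 22819/(((-3 + 12*(-8)) - 108)**2) - 29553/(-22717) = 22819/(((-3 - 96) - 108)**2) - 29553*(-1/22717) = 22819/((-99 - 108)**2) + 29553/22717 = 22819/((-207)**2) + 29553/22717 = 22819/42849 + 29553/22717 = 1784695720/973400733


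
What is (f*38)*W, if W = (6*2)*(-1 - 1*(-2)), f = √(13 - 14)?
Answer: 456*I ≈ 456.0*I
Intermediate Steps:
f = I (f = √(-1) = I ≈ 1.0*I)
W = 12 (W = 12*(-1 + 2) = 12*1 = 12)
(f*38)*W = (I*38)*12 = (38*I)*12 = 456*I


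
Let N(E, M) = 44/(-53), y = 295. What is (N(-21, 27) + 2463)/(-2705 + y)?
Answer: -26099/25546 ≈ -1.0216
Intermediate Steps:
N(E, M) = -44/53 (N(E, M) = 44*(-1/53) = -44/53)
(N(-21, 27) + 2463)/(-2705 + y) = (-44/53 + 2463)/(-2705 + 295) = (130495/53)/(-2410) = (130495/53)*(-1/2410) = -26099/25546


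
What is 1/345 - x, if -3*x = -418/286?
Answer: -724/1495 ≈ -0.48428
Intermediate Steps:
x = 19/39 (x = -(-418)/(3*286) = -1/3*(-19/13) = 19/39 ≈ 0.48718)
1/345 - x = 1/345 - 1*19/39 = 1/345 - 19/39 = -724/1495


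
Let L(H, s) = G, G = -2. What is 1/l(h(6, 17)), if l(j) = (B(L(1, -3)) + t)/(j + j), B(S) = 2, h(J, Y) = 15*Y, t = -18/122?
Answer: 31110/113 ≈ 275.31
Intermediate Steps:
L(H, s) = -2
t = -9/61 (t = -18*1/122 = -9/61 ≈ -0.14754)
l(j) = 113/(122*j) (l(j) = (2 - 9/61)/(j + j) = 113/(61*((2*j))) = 113*(1/(2*j))/61 = 113/(122*j))
1/l(h(6, 17)) = 1/(113/(122*((15*17)))) = 1/((113/122)/255) = 1/((113/122)*(1/255)) = 1/(113/31110) = 31110/113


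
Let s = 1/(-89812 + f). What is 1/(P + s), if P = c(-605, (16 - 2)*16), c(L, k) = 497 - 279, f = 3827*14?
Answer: 36234/7899011 ≈ 0.0045872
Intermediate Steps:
f = 53578
c(L, k) = 218
P = 218
s = -1/36234 (s = 1/(-89812 + 53578) = 1/(-36234) = -1/36234 ≈ -2.7598e-5)
1/(P + s) = 1/(218 - 1/36234) = 1/(7899011/36234) = 36234/7899011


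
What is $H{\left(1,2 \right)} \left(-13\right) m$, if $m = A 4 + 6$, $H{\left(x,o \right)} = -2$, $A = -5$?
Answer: $-364$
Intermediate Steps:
$m = -14$ ($m = \left(-5\right) 4 + 6 = -20 + 6 = -14$)
$H{\left(1,2 \right)} \left(-13\right) m = \left(-2\right) \left(-13\right) \left(-14\right) = 26 \left(-14\right) = -364$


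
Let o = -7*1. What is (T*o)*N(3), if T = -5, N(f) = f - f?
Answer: 0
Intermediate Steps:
N(f) = 0
o = -7
(T*o)*N(3) = -5*(-7)*0 = 35*0 = 0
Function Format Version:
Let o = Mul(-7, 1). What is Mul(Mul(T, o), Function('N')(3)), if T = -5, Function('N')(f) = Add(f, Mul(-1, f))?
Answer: 0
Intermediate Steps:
Function('N')(f) = 0
o = -7
Mul(Mul(T, o), Function('N')(3)) = Mul(Mul(-5, -7), 0) = Mul(35, 0) = 0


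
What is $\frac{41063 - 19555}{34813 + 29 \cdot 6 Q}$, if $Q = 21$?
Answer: $\frac{21508}{38467} \approx 0.55913$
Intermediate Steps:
$\frac{41063 - 19555}{34813 + 29 \cdot 6 Q} = \frac{41063 - 19555}{34813 + 29 \cdot 6 \cdot 21} = \frac{21508}{34813 + 174 \cdot 21} = \frac{21508}{34813 + 3654} = \frac{21508}{38467}$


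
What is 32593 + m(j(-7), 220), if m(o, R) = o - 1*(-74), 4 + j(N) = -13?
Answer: 32650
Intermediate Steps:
j(N) = -17 (j(N) = -4 - 13 = -17)
m(o, R) = 74 + o (m(o, R) = o + 74 = 74 + o)
32593 + m(j(-7), 220) = 32593 + (74 - 17) = 32593 + 57 = 32650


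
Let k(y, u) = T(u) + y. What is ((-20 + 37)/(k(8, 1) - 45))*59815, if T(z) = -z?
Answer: -1016855/38 ≈ -26759.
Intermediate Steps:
k(y, u) = y - u (k(y, u) = -u + y = y - u)
((-20 + 37)/(k(8, 1) - 45))*59815 = ((-20 + 37)/((8 - 1*1) - 45))*59815 = (17/((8 - 1) - 45))*59815 = (17/(7 - 45))*59815 = (17/(-38))*59815 = (17*(-1/38))*59815 = -17/38*59815 = -1016855/38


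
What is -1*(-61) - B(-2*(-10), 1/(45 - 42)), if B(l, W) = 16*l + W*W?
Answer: -2332/9 ≈ -259.11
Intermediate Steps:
B(l, W) = W² + 16*l (B(l, W) = 16*l + W² = W² + 16*l)
-1*(-61) - B(-2*(-10), 1/(45 - 42)) = -1*(-61) - ((1/(45 - 42))² + 16*(-2*(-10))) = 61 - ((1/3)² + 16*20) = 61 - ((⅓)² + 320) = 61 - (⅑ + 320) = 61 - 1*2881/9 = 61 - 2881/9 = -2332/9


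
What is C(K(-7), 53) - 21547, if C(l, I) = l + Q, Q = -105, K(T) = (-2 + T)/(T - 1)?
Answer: -173207/8 ≈ -21651.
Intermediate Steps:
K(T) = (-2 + T)/(-1 + T)
C(l, I) = -105 + l (C(l, I) = l - 105 = -105 + l)
C(K(-7), 53) - 21547 = (-105 + (-2 - 7)/(-1 - 7)) - 21547 = (-105 - 9/(-8)) - 21547 = (-105 - ⅛*(-9)) - 21547 = (-105 + 9/8) - 21547 = -831/8 - 21547 = -173207/8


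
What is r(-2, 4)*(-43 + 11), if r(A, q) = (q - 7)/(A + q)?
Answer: 48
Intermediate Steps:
r(A, q) = (-7 + q)/(A + q)
r(-2, 4)*(-43 + 11) = ((-7 + 4)/(-2 + 4))*(-43 + 11) = (-3/2)*(-32) = ((1/2)*(-3))*(-32) = -3/2*(-32) = 48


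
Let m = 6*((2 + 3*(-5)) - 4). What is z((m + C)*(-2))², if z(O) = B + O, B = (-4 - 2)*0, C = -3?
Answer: 44100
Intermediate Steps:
m = -102 (m = 6*((2 - 15) - 4) = 6*(-13 - 4) = 6*(-17) = -102)
B = 0 (B = -6*0 = 0)
z(O) = O (z(O) = 0 + O = O)
z((m + C)*(-2))² = ((-102 - 3)*(-2))² = (-105*(-2))² = 210² = 44100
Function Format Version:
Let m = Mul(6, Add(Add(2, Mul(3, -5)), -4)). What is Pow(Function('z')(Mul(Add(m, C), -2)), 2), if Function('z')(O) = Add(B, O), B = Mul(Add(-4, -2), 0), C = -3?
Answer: 44100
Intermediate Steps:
m = -102 (m = Mul(6, Add(Add(2, -15), -4)) = Mul(6, Add(-13, -4)) = Mul(6, -17) = -102)
B = 0 (B = Mul(-6, 0) = 0)
Function('z')(O) = O (Function('z')(O) = Add(0, O) = O)
Pow(Function('z')(Mul(Add(m, C), -2)), 2) = Pow(Mul(Add(-102, -3), -2), 2) = Pow(Mul(-105, -2), 2) = Pow(210, 2) = 44100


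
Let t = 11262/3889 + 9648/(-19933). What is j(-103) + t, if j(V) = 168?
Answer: 13210229790/77519437 ≈ 170.41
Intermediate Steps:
t = 186964374/77519437 (t = 11262*(1/3889) + 9648*(-1/19933) = 11262/3889 - 9648/19933 = 186964374/77519437 ≈ 2.4118)
j(-103) + t = 168 + 186964374/77519437 = 13210229790/77519437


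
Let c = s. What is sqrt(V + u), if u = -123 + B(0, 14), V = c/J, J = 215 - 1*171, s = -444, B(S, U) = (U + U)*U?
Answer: 4*sqrt(1958)/11 ≈ 16.091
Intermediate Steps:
B(S, U) = 2*U**2 (B(S, U) = (2*U)*U = 2*U**2)
J = 44 (J = 215 - 171 = 44)
c = -444
V = -111/11 (V = -444/44 = -444*1/44 = -111/11 ≈ -10.091)
u = 269 (u = -123 + 2*14**2 = -123 + 2*196 = -123 + 392 = 269)
sqrt(V + u) = sqrt(-111/11 + 269) = sqrt(2848/11) = 4*sqrt(1958)/11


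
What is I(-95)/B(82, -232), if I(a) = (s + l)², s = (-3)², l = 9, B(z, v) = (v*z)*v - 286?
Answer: 54/735547 ≈ 7.3415e-5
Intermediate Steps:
B(z, v) = -286 + z*v² (B(z, v) = z*v² - 286 = -286 + z*v²)
s = 9
I(a) = 324 (I(a) = (9 + 9)² = 18² = 324)
I(-95)/B(82, -232) = 324/(-286 + 82*(-232)²) = 324/(-286 + 82*53824) = 324/(-286 + 4413568) = 324/4413282 = 324*(1/4413282) = 54/735547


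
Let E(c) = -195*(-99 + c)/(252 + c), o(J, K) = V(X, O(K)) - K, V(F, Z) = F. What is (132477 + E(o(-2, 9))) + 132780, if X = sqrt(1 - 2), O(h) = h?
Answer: 3133708647/11810 - 13689*I/11810 ≈ 2.6534e+5 - 1.1591*I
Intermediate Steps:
X = I (X = sqrt(-1) = I ≈ 1.0*I)
o(J, K) = I - K
E(c) = -195*(-99 + c)/(252 + c)
(132477 + E(o(-2, 9))) + 132780 = (132477 + 195*(99 - (I - 1*9))/(252 + (I - 1*9))) + 132780 = (132477 + 195*(99 - (I - 9))/(252 + (I - 9))) + 132780 = (132477 + 195*(99 - (-9 + I))/(252 + (-9 + I))) + 132780 = (132477 + 195*(99 + (9 - I))/(243 + I)) + 132780 = (132477 + 195*((243 - I)/59050)*(108 - I)) + 132780 = (132477 + 39*(108 - I)*(243 - I)/11810) + 132780 = 265257 + 39*(108 - I)*(243 - I)/11810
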